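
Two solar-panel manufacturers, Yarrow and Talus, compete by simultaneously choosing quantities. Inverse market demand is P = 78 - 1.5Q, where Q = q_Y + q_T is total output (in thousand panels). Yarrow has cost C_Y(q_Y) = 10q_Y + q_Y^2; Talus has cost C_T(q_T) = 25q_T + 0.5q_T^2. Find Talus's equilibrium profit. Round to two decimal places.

Yarrow's profit: π_Y = (78 - 1.5Q)q_Y - (10q_Y + q_Y²). Setting ∂π_Y/∂q_Y = 0: 68 - 5q_Y - (3/2)(q_T) = 0.
Talus's first-order condition: 53 - 4q_T - (3/2)(q_Y) = 0.
Rearranging gives the reaction functions q_Y = (68 - (3/2)q_T)/5 and q_T = (53 - (3/2)q_Y)/4.
Solving the pair: q_Y = 770/71, q_T = 652/71.
Price P = 78 - (3/2)·(1422/71) = 47.9577.
Talus's profit: 47.9577·(652/71) - 25·(652/71) - (1/2)(652/71)² = 168.6586.

168.66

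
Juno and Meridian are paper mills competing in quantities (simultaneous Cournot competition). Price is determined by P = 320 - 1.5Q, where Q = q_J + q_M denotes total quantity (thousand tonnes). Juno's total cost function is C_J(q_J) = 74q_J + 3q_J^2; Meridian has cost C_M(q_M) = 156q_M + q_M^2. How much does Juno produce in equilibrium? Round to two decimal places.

Juno's profit: π_J = (320 - 1.5Q)q_J - (74q_J + 3q_J²). Setting ∂π_J/∂q_J = 0: 246 - 9q_J - (3/2)(q_M) = 0.
Meridian's first-order condition: 164 - 5q_M - (3/2)(q_J) = 0.
Rearranging gives the reaction functions q_J = (246 - (3/2)q_M)/9 and q_M = (164 - (3/2)q_J)/5.
Substituting one into the other gives q_J = 1312/57 and q_M = 492/19.

23.02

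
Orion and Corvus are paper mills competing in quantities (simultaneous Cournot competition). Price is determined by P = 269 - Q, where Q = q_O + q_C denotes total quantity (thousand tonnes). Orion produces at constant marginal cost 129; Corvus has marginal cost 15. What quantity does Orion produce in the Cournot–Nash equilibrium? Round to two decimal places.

Orion's profit: π_O = (269 - Q)q_O - (129q_O). Setting ∂π_O/∂q_O = 0: 140 - 2q_O - (q_C) = 0.
Corvus's first-order condition: 254 - 2q_C - (q_O) = 0.
So q_O = (140 - q_C)/2 and q_C = (254 - q_O)/2.
Solving the pair: q_O = 26/3, q_C = 368/3.

8.67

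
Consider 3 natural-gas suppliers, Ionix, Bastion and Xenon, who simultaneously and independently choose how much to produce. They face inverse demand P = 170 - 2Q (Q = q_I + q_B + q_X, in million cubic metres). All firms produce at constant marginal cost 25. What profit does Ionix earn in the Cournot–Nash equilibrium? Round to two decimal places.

657.03

A representative firm's profit is π_i = q_i(170 - 2Q) - 25q_i.
Setting ∂π_i/∂q_i = 0 with rivals' quantities fixed: 145 - 4q_i - 2·Σ_{j≠i} q_j = 0.
By symmetry each firm produces the same amount; substituting Σ_{j≠i} q_j = 2q_i yields q_i = 145/8.
Price P = 170 - 2·(435/8) = 245/4.
Ionix's profit: (245/4 - 25)·(145/8) = 657.0313.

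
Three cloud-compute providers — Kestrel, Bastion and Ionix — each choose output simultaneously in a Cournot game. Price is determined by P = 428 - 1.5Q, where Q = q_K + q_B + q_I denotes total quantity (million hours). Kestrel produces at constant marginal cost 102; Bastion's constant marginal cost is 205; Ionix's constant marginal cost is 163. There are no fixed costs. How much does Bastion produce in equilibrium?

13

Kestrel's profit: π_K = (428 - 1.5Q)q_K - (102q_K). Setting ∂π_K/∂q_K = 0: 326 - 3q_K - (3/2)(q_B + q_I) = 0.
Bastion's first-order condition: 223 - 3q_B - (3/2)(q_K + q_I) = 0.
Ionix's profit: π_I = (428 - 1.5Q)q_I - (163q_I). Setting ∂π_I/∂q_I = 0: 265 - 3q_I - (3/2)(q_K + q_B) = 0.
Summing all 3 equations gives 814 − 6Q = 0, hence Q = 407/3.
Back-substituting: q_K = (326 − 407/2)/(3/2) = 245/3, q_B = (223 − 407/2)/(3/2) = 13, q_I = (265 − 407/2)/(3/2) = 41.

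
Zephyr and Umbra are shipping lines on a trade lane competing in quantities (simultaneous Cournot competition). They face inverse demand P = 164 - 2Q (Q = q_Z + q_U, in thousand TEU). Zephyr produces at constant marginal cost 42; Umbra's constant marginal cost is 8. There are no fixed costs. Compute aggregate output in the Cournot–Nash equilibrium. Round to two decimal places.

46.33

Zephyr's profit: π_Z = (164 - 2Q)q_Z - (42q_Z). Setting ∂π_Z/∂q_Z = 0: 122 - 4q_Z - 2(q_U) = 0.
Umbra's profit: π_U = (164 - 2Q)q_U - (8q_U). Setting ∂π_U/∂q_U = 0: 156 - 4q_U - 2(q_Z) = 0.
Best responses: q_Z = (122 - 2q_U)/4, q_U = (156 - 2q_Z)/4.
Solving the pair: q_Z = 44/3, q_U = 95/3.
Total output Q = 44/3 + 95/3 = 139/3.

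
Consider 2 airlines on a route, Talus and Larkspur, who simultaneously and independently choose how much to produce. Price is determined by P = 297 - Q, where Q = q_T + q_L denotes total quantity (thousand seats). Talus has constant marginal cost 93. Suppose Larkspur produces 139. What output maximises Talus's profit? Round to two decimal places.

32.50

With the rival's output fixed at 139, Talus's profit is π_T = (297 - 139 - q_T)q_T - (93q_T) = (158 - q_T)q_T - (93q_T).
∂π_T/∂q_T = 65 - 2q_T = 0, so q_T = 65/2.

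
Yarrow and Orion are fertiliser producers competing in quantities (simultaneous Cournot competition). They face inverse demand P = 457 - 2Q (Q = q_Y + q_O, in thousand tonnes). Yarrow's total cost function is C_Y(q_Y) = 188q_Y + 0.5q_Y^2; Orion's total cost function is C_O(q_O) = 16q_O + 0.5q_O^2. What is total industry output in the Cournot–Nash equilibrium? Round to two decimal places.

101.43

Yarrow's profit: π_Y = (457 - 2Q)q_Y - (188q_Y + (1/2)q_Y²). Setting ∂π_Y/∂q_Y = 0: 269 - 5q_Y - 2(q_O) = 0.
Orion's first-order condition: 441 - 5q_O - 2(q_Y) = 0.
Best responses: q_Y = (269 - 2q_O)/5, q_O = (441 - 2q_Y)/5.
Solving the pair: q_Y = 463/21, q_O = 1667/21.
Total output Q = 463/21 + 1667/21 = 710/7.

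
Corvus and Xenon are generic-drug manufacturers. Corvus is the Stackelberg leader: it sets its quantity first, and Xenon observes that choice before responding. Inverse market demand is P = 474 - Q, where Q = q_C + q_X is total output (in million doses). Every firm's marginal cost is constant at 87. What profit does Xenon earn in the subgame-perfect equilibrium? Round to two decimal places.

The follower Xenon best-responds to any q_C: π_X = (474 - Q)q_X - 87q_X.
Follower FOC: 387 - q_C - 2q_X = 0, so q_X(q_C) = (387 - q_C)/2.
The leader anticipates this reaction. Substituting into P = 474 - Q gives P = 561/2 - (1/2)q_C, so π_C = (561/2 - (1/2)q_C)q_C - 87q_C.
Leader FOC: 387/2 - q_C = 0, so q_C = 387/2.
Then q_X = (387 - 387/2)/2 = 387/4.
Price P = 474 - 1161/4 = 735/4.
Xenon's profit: (735/4 - 87)·(387/4) = 9360.5625.

9360.56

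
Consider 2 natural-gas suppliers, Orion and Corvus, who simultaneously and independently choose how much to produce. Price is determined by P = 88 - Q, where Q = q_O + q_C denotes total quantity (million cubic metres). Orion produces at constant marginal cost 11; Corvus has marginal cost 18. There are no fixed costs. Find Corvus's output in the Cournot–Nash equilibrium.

Orion's profit: π_O = (88 - Q)q_O - (11q_O). Setting ∂π_O/∂q_O = 0: 77 - 2q_O - (q_C) = 0.
Corvus's profit: π_C = (88 - Q)q_C - (18q_C). Setting ∂π_C/∂q_C = 0: 70 - 2q_C - (q_O) = 0.
Best responses: q_O = (77 - q_C)/2, q_C = (70 - q_O)/2.
Substituting one into the other gives q_O = 28 and q_C = 21.

21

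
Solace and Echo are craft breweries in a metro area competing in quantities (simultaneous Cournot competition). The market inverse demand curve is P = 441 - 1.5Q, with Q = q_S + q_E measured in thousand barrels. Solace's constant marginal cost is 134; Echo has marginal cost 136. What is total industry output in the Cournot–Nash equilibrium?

136

Solace's profit: π_S = (441 - 1.5Q)q_S - (134q_S). Setting ∂π_S/∂q_S = 0: 307 - 3q_S - (3/2)(q_E) = 0.
Echo's first-order condition: 305 - 3q_E - (3/2)(q_S) = 0.
Best responses: q_S = (307 - (3/2)q_E)/3, q_E = (305 - (3/2)q_S)/3.
Substituting one into the other gives q_S = 206/3 and q_E = 202/3.
Total output Q = 206/3 + 202/3 = 136.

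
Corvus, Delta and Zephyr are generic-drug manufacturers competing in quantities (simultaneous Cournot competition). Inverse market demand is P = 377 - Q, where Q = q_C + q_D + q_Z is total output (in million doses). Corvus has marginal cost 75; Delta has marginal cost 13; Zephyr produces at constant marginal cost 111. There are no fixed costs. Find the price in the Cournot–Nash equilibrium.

Corvus's profit: π_C = (377 - Q)q_C - (75q_C). Setting ∂π_C/∂q_C = 0: 302 - 2q_C - (q_D + q_Z) = 0.
Delta's first-order condition: 364 - 2q_D - (q_C + q_Z) = 0.
Zephyr's profit: π_Z = (377 - Q)q_Z - (111q_Z). Setting ∂π_Z/∂q_Z = 0: 266 - 2q_Z - (q_C + q_D) = 0.
Adding the 3 first-order conditions: 932 − 4Q = 0, so Q = 233.
Back-substituting: q_C = (302 − 233) = 69, q_D = (364 − 233) = 131, q_Z = (266 − 233) = 33.
Total output Q = 233, so price P = 377 - 233 = 144.

144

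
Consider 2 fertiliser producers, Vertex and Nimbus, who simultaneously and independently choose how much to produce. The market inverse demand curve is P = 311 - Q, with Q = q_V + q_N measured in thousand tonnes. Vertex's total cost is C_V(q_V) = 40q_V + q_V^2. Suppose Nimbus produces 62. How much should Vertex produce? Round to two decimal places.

52.25

With the rival's output fixed at 62, Vertex's profit is π_V = (311 - 62 - q_V)q_V - (40q_V + q_V²) = (249 - q_V)q_V - (40q_V + q_V²).
∂π_V/∂q_V = 209 - 4q_V = 0, so q_V = 209/4.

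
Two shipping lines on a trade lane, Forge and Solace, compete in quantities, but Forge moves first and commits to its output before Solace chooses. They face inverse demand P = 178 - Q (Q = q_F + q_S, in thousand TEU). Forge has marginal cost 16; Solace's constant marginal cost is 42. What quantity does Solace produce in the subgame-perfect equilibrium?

Solve by backward induction. Given q_F, the follower Solace maximises π_S = (178 - q_F - q_S)q_S - 42q_S.
Follower FOC: 136 - q_F - 2q_S = 0, so q_S(q_F) = (136 - q_F)/2.
The leader anticipates this reaction. Substituting into P = 178 - Q gives P = 110 - (1/2)q_F, so π_F = (110 - (1/2)q_F)q_F - 16q_F.
Maximising: ∂π_F/∂q_F = 94 - q_F = 0, giving q_F = 94.
Then q_S = (136 - 94)/2 = 21.

21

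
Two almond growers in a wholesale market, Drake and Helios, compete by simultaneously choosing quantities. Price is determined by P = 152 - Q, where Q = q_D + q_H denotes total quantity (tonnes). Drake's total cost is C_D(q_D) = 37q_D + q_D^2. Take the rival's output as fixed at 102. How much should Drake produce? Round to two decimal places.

3.25

With the rival's output fixed at 102, Drake's profit is π_D = (152 - 102 - q_D)q_D - (37q_D + q_D²) = (50 - q_D)q_D - (37q_D + q_D²).
∂π_D/∂q_D = 13 - 4q_D = 0, so q_D = 13/4.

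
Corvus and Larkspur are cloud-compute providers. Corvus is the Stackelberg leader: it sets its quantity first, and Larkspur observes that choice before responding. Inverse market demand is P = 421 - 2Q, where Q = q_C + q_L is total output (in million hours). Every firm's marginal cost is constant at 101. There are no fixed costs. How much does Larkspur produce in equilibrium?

Solve by backward induction. Given q_C, the follower Larkspur maximises π_L = (421 - 2q_C - 2q_L)q_L - 101q_L.
Setting the follower's marginal profit to zero, 320 - 2q_C - 4q_L = 0, i.e. q_L = (320 - 2q_C)/4.
The leader anticipates this reaction. Substituting into P = 421 - 2Q gives P = 261 - q_C, so π_C = (261 - q_C)q_C - 101q_C.
Leader FOC: 160 - 2q_C = 0, so q_C = 80.
Then q_L = (320 - 2·80)/4 = 40.

40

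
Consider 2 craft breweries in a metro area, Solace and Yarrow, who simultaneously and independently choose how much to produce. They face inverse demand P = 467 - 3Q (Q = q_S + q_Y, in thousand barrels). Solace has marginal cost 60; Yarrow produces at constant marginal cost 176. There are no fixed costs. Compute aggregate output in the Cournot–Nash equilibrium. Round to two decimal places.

77.56

Solace's profit: π_S = (467 - 3Q)q_S - (60q_S). Setting ∂π_S/∂q_S = 0: 407 - 6q_S - 3(q_Y) = 0.
Yarrow's profit: π_Y = (467 - 3Q)q_Y - (176q_Y). Setting ∂π_Y/∂q_Y = 0: 291 - 6q_Y - 3(q_S) = 0.
Rearranging gives the reaction functions q_S = (407 - 3q_Y)/6 and q_Y = (291 - 3q_S)/6.
Substituting one into the other gives q_S = 523/9 and q_Y = 175/9.
Total output Q = 523/9 + 175/9 = 698/9.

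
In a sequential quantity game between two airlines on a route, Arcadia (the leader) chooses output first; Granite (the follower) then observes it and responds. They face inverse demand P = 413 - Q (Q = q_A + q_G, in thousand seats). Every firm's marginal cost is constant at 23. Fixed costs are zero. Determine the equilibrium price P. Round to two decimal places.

Solve by backward induction. Given q_A, the follower Granite maximises π_G = (413 - q_A - q_G)q_G - 23q_G.
∂π_G/∂q_G = 390 - q_A - 2q_G = 0 gives the reaction function q_G = (390 - q_A)/2.
Arcadia substitutes q_G(q_A) into its own profit: π_A = q_A(413 - q_A - (390 - q_A)/2) - 23q_A = (218 - (1/2)q_A)q_A - 23q_A.
Maximising: ∂π_A/∂q_A = 195 - q_A = 0, giving q_A = 195.
Then q_G = (390 - 195)/2 = 195/2.
Total output Q = 585/2, so price P = 413 - 585/2 = 241/2.

120.50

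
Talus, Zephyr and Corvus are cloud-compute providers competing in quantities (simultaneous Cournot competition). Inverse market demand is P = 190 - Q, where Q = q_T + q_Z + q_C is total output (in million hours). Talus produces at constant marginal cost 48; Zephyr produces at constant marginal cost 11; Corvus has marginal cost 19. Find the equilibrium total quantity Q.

123

Talus's profit: π_T = (190 - Q)q_T - (48q_T). Setting ∂π_T/∂q_T = 0: 142 - 2q_T - (q_Z + q_C) = 0.
Zephyr's first-order condition: 179 - 2q_Z - (q_T + q_C) = 0.
Corvus's profit: π_C = (190 - Q)q_C - (19q_C). Setting ∂π_C/∂q_C = 0: 171 - 2q_C - (q_T + q_Z) = 0.
Adding the 3 first-order conditions: 492 − 4Q = 0, so Q = 123.
Back-substituting: q_T = (142 − 123) = 19, q_Z = (179 − 123) = 56, q_C = (171 − 123) = 48.
Total output Q = 19 + 56 + 48 = 123.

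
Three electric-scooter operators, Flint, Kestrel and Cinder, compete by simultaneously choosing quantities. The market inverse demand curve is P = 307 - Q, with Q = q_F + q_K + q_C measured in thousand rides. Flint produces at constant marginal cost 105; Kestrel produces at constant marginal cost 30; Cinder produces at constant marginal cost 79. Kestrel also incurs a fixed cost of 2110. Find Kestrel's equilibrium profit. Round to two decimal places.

Flint's profit: π_F = (307 - Q)q_F - (105q_F). Setting ∂π_F/∂q_F = 0: 202 - 2q_F - (q_K + q_C) = 0.
Kestrel's profit: π_K = (307 - Q)q_K - (30q_K). Setting ∂π_K/∂q_K = 0: 277 - 2q_K - (q_F + q_C) = 0.
Cinder's first-order condition: 228 - 2q_C - (q_F + q_K) = 0.
Adding the 3 first-order conditions: 707 − 4Q = 0, so Q = 707/4.
Back-substituting: q_F = (202 − 707/4) = 101/4, q_K = (277 − 707/4) = 401/4, q_C = (228 − 707/4) = 205/4.
Price P = 307 - 707/4 = 521/4.
Kestrel's profit: (521/4 - 30)·(401/4) - 2110 = 7940.0625.

7940.06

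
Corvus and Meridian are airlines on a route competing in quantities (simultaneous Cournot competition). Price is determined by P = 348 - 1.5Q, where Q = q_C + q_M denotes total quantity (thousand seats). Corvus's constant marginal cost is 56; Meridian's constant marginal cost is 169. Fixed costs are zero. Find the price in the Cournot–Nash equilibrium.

191

Corvus's profit: π_C = (348 - 1.5Q)q_C - (56q_C). Setting ∂π_C/∂q_C = 0: 292 - 3q_C - (3/2)(q_M) = 0.
Meridian's profit: π_M = (348 - 1.5Q)q_M - (169q_M). Setting ∂π_M/∂q_M = 0: 179 - 3q_M - (3/2)(q_C) = 0.
So q_C = (292 - (3/2)q_M)/3 and q_M = (179 - (3/2)q_C)/3.
Substituting one into the other gives q_C = 90 and q_M = 44/3.
Total output Q = 314/3, so price P = 348 - (3/2)·(314/3) = 191.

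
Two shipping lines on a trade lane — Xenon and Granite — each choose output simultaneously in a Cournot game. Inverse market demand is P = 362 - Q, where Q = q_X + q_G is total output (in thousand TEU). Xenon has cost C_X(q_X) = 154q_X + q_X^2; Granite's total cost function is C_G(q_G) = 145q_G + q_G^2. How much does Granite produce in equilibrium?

Xenon's profit: π_X = (362 - Q)q_X - (154q_X + q_X²). Setting ∂π_X/∂q_X = 0: 208 - 4q_X - (q_G) = 0.
Granite's first-order condition: 217 - 4q_G - (q_X) = 0.
Best responses: q_X = (208 - q_G)/4, q_G = (217 - q_X)/4.
Substituting one into the other gives q_X = 41 and q_G = 44.

44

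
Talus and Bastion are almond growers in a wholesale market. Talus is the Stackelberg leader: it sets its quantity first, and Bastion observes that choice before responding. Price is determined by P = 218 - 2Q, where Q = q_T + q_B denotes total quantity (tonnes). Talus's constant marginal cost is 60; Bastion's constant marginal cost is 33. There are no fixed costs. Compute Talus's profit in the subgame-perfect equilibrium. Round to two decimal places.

Solve by backward induction. Given q_T, the follower Bastion maximises π_B = (218 - 2q_T - 2q_B)q_B - 33q_B.
Setting the follower's marginal profit to zero, 185 - 2q_T - 4q_B = 0, i.e. q_B = (185 - 2q_T)/4.
The leader anticipates this reaction. Substituting into P = 218 - 2Q gives P = 251/2 - q_T, so π_T = (251/2 - q_T)q_T - 60q_T.
The leader's first-order condition 131/2 - 2q_T = 0 yields q_T = 131/4.
Then q_B = (185 - 2·(131/4))/4 = 239/8.
Price P = 218 - 2·(501/8) = 371/4.
Talus's profit: (371/4 - 60)·(131/4) = 1072.5625.

1072.56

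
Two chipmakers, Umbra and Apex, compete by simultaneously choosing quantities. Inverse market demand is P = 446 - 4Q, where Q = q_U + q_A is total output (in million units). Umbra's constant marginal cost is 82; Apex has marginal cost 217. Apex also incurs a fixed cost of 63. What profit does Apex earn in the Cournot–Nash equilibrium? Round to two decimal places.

182.44

Umbra's profit: π_U = (446 - 4Q)q_U - (82q_U). Setting ∂π_U/∂q_U = 0: 364 - 8q_U - 4(q_A) = 0.
Apex's profit: π_A = (446 - 4Q)q_A - (217q_A). Setting ∂π_A/∂q_A = 0: 229 - 8q_A - 4(q_U) = 0.
Best responses: q_U = (364 - 4q_A)/8, q_A = (229 - 4q_U)/8.
Substituting one into the other gives q_U = 499/12 and q_A = 47/6.
Price P = 446 - 4·(593/12) = 745/3.
Apex's profit: (745/3 - 217)·(47/6) - 63 = 1642/9.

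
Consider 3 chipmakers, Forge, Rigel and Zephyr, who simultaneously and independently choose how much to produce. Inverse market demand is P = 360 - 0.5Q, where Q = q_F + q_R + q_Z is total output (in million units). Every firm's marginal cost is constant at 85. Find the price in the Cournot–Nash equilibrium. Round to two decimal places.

153.75

Each firm earns π_i = (360 - 0.5Q)q_i - 85q_i.
Setting ∂π_i/∂q_i = 0 with rivals' quantities fixed: 275 - q_i - (1/2)·Σ_{j≠i} q_j = 0.
With identical firms every q_j equals q_i, so Σ_{j≠i} q_j = 2q_i and 275 = 2q_i, giving q_i = 275/2.
Total output Q = 825/2, so price P = 360 - (1/2)·(825/2) = 615/4.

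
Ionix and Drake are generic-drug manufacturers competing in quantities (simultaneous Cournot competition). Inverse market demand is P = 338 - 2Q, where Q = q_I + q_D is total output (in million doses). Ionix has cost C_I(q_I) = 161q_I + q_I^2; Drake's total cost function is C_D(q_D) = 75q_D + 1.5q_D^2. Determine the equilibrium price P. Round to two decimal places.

236.05

Ionix's profit: π_I = (338 - 2Q)q_I - (161q_I + q_I²). Setting ∂π_I/∂q_I = 0: 177 - 6q_I - 2(q_D) = 0.
Drake's first-order condition: 263 - 7q_D - 2(q_I) = 0.
So q_I = (177 - 2q_D)/6 and q_D = (263 - 2q_I)/7.
Solving the pair: q_I = 713/38, q_D = 612/19.
Total output Q = 1937/38, so price P = 338 - 2·(1937/38) = 236.0526.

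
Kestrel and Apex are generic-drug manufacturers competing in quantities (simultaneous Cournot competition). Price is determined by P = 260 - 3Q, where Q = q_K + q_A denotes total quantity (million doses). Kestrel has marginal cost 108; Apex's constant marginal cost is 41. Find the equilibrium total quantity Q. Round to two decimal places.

Kestrel's profit: π_K = (260 - 3Q)q_K - (108q_K). Setting ∂π_K/∂q_K = 0: 152 - 6q_K - 3(q_A) = 0.
Apex's first-order condition: 219 - 6q_A - 3(q_K) = 0.
Best responses: q_K = (152 - 3q_A)/6, q_A = (219 - 3q_K)/6.
Substituting one into the other gives q_K = 85/9 and q_A = 286/9.
Total output Q = 85/9 + 286/9 = 371/9.

41.22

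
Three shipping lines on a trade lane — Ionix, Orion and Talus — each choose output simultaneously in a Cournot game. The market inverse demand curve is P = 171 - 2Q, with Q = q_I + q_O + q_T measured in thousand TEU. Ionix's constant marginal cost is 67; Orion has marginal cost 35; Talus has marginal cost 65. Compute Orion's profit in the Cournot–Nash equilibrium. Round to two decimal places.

Ionix's profit: π_I = (171 - 2Q)q_I - (67q_I). Setting ∂π_I/∂q_I = 0: 104 - 4q_I - 2(q_O + q_T) = 0.
Orion's first-order condition: 136 - 4q_O - 2(q_I + q_T) = 0.
Talus's first-order condition: 106 - 4q_T - 2(q_I + q_O) = 0.
Adding the 3 first-order conditions: 346 − 8Q = 0, so Q = 173/4.
Back-substituting: q_I = (104 − 173/2)/2 = 35/4, q_O = (136 − 173/2)/2 = 99/4, q_T = (106 − 173/2)/2 = 39/4.
Price P = 171 - 2·(173/4) = 169/2.
Orion's profit: (169/2 - 35)·(99/4) = 1225.1250.

1225.13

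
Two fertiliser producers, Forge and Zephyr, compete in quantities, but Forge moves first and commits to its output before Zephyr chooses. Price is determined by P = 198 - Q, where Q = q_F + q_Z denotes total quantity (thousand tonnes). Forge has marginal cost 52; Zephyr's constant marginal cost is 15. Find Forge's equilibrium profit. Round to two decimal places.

1485.13

The follower Zephyr best-responds to any q_F: π_Z = (198 - Q)q_Z - 15q_Z.
Follower FOC: 183 - q_F - 2q_Z = 0, so q_Z(q_F) = (183 - q_F)/2.
The leader anticipates this reaction. Substituting into P = 198 - Q gives P = 213/2 - (1/2)q_F, so π_F = (213/2 - (1/2)q_F)q_F - 52q_F.
Maximising: ∂π_F/∂q_F = 109/2 - q_F = 0, giving q_F = 109/2.
Then q_Z = (183 - 109/2)/2 = 257/4.
Price P = 198 - 475/4 = 317/4.
Forge's profit: (317/4 - 52)·(109/2) = 1485.1250.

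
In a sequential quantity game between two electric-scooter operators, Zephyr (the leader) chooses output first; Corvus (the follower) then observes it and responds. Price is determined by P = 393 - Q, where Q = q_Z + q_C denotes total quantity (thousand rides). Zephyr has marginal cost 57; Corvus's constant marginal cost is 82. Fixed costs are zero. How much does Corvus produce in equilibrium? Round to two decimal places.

65.25

The follower Corvus best-responds to any q_Z: π_C = (393 - Q)q_C - 82q_C.
Follower FOC: 311 - q_Z - 2q_C = 0, so q_C(q_Z) = (311 - q_Z)/2.
Zephyr substitutes q_C(q_Z) into its own profit: π_Z = q_Z(393 - q_Z - (311 - q_Z)/2) - 57q_Z = (475/2 - (1/2)q_Z)q_Z - 57q_Z.
The leader's first-order condition 361/2 - q_Z = 0 yields q_Z = 361/2.
Then q_C = (311 - 361/2)/2 = 261/4.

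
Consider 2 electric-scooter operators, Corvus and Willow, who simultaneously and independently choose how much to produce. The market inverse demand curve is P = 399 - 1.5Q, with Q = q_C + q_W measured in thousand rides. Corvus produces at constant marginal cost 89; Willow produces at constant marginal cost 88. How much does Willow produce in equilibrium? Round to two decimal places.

Corvus's profit: π_C = (399 - 1.5Q)q_C - (89q_C). Setting ∂π_C/∂q_C = 0: 310 - 3q_C - (3/2)(q_W) = 0.
Willow's profit: π_W = (399 - 1.5Q)q_W - (88q_W). Setting ∂π_W/∂q_W = 0: 311 - 3q_W - (3/2)(q_C) = 0.
So q_C = (310 - (3/2)q_W)/3 and q_W = (311 - (3/2)q_C)/3.
Solving the pair: q_C = 206/3, q_W = 208/3.

69.33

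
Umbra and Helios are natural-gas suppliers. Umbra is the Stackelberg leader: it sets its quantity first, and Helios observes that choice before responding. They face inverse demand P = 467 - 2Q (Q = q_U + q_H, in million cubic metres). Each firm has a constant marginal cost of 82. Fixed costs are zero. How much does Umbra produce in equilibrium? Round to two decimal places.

96.25

Solve by backward induction. Given q_U, the follower Helios maximises π_H = (467 - 2q_U - 2q_H)q_H - 82q_H.
Follower FOC: 385 - 2q_U - 4q_H = 0, so q_H(q_U) = (385 - 2q_U)/4.
The leader anticipates this reaction. Substituting into P = 467 - 2Q gives P = 549/2 - q_U, so π_U = (549/2 - q_U)q_U - 82q_U.
Leader FOC: 385/2 - 2q_U = 0, so q_U = 385/4.
Then q_H = (385 - 2·(385/4))/4 = 385/8.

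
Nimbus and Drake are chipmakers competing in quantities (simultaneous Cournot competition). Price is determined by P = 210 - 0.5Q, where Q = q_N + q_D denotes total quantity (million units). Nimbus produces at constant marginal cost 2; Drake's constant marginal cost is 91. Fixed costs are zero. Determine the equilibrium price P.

101

Nimbus's profit: π_N = (210 - 0.5Q)q_N - (2q_N). Setting ∂π_N/∂q_N = 0: 208 - q_N - (1/2)(q_D) = 0.
Drake's profit: π_D = (210 - 0.5Q)q_D - (91q_D). Setting ∂π_D/∂q_D = 0: 119 - q_D - (1/2)(q_N) = 0.
So q_N = (208 - (1/2)q_D) and q_D = (119 - (1/2)q_N).
Substituting one into the other gives q_N = 198 and q_D = 20.
Total output Q = 218, so price P = 210 - (1/2)·218 = 101.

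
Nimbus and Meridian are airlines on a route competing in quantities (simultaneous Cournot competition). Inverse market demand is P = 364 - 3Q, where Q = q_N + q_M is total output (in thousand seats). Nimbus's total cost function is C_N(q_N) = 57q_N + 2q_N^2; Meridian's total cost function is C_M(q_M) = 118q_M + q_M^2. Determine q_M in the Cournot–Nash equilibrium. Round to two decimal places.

Nimbus's profit: π_N = (364 - 3Q)q_N - (57q_N + 2q_N²). Setting ∂π_N/∂q_N = 0: 307 - 10q_N - 3(q_M) = 0.
Meridian's profit: π_M = (364 - 3Q)q_M - (118q_M + q_M²). Setting ∂π_M/∂q_M = 0: 246 - 8q_M - 3(q_N) = 0.
Rearranging gives the reaction functions q_N = (307 - 3q_M)/10 and q_M = (246 - 3q_N)/8.
Substituting one into the other gives q_N = 1718/71 and q_M = 1539/71.

21.68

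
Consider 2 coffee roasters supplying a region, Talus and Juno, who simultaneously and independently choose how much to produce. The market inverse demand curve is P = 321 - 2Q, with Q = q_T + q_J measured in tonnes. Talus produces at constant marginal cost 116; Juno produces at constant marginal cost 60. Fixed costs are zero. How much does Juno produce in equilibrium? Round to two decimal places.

52.83

Talus's profit: π_T = (321 - 2Q)q_T - (116q_T). Setting ∂π_T/∂q_T = 0: 205 - 4q_T - 2(q_J) = 0.
Juno's first-order condition: 261 - 4q_J - 2(q_T) = 0.
Best responses: q_T = (205 - 2q_J)/4, q_J = (261 - 2q_T)/4.
Substituting one into the other gives q_T = 149/6 and q_J = 317/6.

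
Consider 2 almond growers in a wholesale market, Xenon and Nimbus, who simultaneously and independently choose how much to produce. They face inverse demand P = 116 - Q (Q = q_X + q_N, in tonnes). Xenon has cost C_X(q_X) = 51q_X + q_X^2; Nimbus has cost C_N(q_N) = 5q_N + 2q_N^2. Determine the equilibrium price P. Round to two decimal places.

87.39

Xenon's profit: π_X = (116 - Q)q_X - (51q_X + q_X²). Setting ∂π_X/∂q_X = 0: 65 - 4q_X - (q_N) = 0.
Nimbus's profit: π_N = (116 - Q)q_N - (5q_N + 2q_N²). Setting ∂π_N/∂q_N = 0: 111 - 6q_N - (q_X) = 0.
Rearranging gives the reaction functions q_X = (65 - q_N)/4 and q_N = (111 - q_X)/6.
Substituting one into the other gives q_X = 279/23 and q_N = 379/23.
Total output Q = 658/23, so price P = 116 - 658/23 = 87.3913.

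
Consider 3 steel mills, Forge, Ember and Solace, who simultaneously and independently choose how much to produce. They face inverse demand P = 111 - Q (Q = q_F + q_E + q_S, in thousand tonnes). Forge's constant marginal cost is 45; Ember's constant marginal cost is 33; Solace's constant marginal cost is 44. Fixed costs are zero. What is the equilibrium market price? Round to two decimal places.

58.25

Forge's profit: π_F = (111 - Q)q_F - (45q_F). Setting ∂π_F/∂q_F = 0: 66 - 2q_F - (q_E + q_S) = 0.
Ember's first-order condition: 78 - 2q_E - (q_F + q_S) = 0.
Solace's profit: π_S = (111 - Q)q_S - (44q_S). Setting ∂π_S/∂q_S = 0: 67 - 2q_S - (q_F + q_E) = 0.
Adding the 3 conditions: 211 − 2Q − 2Q = 0, i.e. Q = 211/4.
Back-substituting: q_F = (66 − 211/4) = 53/4, q_E = (78 − 211/4) = 101/4, q_S = (67 − 211/4) = 57/4.
Total output Q = 211/4, so price P = 111 - 211/4 = 233/4.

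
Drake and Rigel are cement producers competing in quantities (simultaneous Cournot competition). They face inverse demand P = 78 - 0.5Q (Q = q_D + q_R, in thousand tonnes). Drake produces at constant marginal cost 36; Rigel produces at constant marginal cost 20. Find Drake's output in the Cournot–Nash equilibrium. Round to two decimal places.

17.33

Drake's profit: π_D = (78 - 0.5Q)q_D - (36q_D). Setting ∂π_D/∂q_D = 0: 42 - q_D - (1/2)(q_R) = 0.
Rigel's profit: π_R = (78 - 0.5Q)q_R - (20q_R). Setting ∂π_R/∂q_R = 0: 58 - q_R - (1/2)(q_D) = 0.
Best responses: q_D = (42 - (1/2)q_R), q_R = (58 - (1/2)q_D).
Solving the pair: q_D = 52/3, q_R = 148/3.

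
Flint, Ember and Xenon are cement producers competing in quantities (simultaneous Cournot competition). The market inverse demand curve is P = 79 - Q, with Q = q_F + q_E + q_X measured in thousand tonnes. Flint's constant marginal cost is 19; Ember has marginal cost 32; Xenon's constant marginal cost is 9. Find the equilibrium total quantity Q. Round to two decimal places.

Flint's profit: π_F = (79 - Q)q_F - (19q_F). Setting ∂π_F/∂q_F = 0: 60 - 2q_F - (q_E + q_X) = 0.
Ember's profit: π_E = (79 - Q)q_E - (32q_E). Setting ∂π_E/∂q_E = 0: 47 - 2q_E - (q_F + q_X) = 0.
Xenon's profit: π_X = (79 - Q)q_X - (9q_X). Setting ∂π_X/∂q_X = 0: 70 - 2q_X - (q_F + q_E) = 0.
Adding the 3 conditions: 177 − 2Q − 2Q = 0, i.e. Q = 177/4.
Back-substituting: q_F = (60 − 177/4) = 63/4, q_E = (47 − 177/4) = 11/4, q_X = (70 − 177/4) = 103/4.
Total output Q = 63/4 + 11/4 + 103/4 = 177/4.

44.25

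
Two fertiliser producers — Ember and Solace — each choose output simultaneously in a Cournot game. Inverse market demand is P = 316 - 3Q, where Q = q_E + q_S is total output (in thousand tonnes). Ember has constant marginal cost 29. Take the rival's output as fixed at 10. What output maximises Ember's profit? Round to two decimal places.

42.83

With the rival's output fixed at 10, Ember's profit is π_E = (316 - 3·10 - 3q_E)q_E - (29q_E) = (286 - 3q_E)q_E - (29q_E).
∂π_E/∂q_E = 257 - 6q_E = 0, so q_E = 257/6.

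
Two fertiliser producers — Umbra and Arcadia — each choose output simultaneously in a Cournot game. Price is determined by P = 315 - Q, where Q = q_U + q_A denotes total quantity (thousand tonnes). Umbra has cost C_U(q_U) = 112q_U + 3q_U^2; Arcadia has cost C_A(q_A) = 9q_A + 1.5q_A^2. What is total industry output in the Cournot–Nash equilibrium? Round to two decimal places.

75.74

Umbra's profit: π_U = (315 - Q)q_U - (112q_U + 3q_U²). Setting ∂π_U/∂q_U = 0: 203 - 8q_U - (q_A) = 0.
Arcadia's first-order condition: 306 - 5q_A - (q_U) = 0.
Best responses: q_U = (203 - q_A)/8, q_A = (306 - q_U)/5.
Substituting one into the other gives q_U = 709/39 and q_A = 57.5641.
Total output Q = 709/39 + 57.5641 = 75.7436.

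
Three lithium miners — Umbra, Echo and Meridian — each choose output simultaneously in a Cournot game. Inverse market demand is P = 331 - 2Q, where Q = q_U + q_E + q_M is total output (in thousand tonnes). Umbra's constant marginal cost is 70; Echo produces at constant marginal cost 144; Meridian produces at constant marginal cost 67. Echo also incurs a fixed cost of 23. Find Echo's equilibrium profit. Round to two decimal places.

Umbra's profit: π_U = (331 - 2Q)q_U - (70q_U). Setting ∂π_U/∂q_U = 0: 261 - 4q_U - 2(q_E + q_M) = 0.
Echo's profit: π_E = (331 - 2Q)q_E - (144q_E). Setting ∂π_E/∂q_E = 0: 187 - 4q_E - 2(q_U + q_M) = 0.
Meridian's profit: π_M = (331 - 2Q)q_M - (67q_M). Setting ∂π_M/∂q_M = 0: 264 - 4q_M - 2(q_U + q_E) = 0.
Adding the 3 conditions: 712 − 4Q − 4Q = 0, i.e. Q = 89.
Back-substituting: q_U = (261 − 178)/2 = 83/2, q_E = (187 − 178)/2 = 9/2, q_M = (264 − 178)/2 = 43.
Price P = 331 - 2·89 = 153.
Echo's profit: (153 - 144)·(9/2) - 23 = 35/2.

17.50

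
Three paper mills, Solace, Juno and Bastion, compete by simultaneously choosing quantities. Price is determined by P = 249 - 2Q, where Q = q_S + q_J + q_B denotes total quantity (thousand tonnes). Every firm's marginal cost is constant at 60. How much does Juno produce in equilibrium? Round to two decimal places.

23.63

Each firm earns π_i = (249 - 2Q)q_i - 60q_i.
Setting ∂π_i/∂q_i = 0 with rivals' quantities fixed: 189 - 4q_i - 2·Σ_{j≠i} q_j = 0.
By symmetry each firm produces the same amount; substituting Σ_{j≠i} q_j = 2q_i yields q_i = 189/8.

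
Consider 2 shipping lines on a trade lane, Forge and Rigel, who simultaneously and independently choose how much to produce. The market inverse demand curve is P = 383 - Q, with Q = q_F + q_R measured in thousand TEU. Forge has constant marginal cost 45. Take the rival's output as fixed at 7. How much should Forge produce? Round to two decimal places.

165.50

With the rival's output fixed at 7, Forge's profit is π_F = (383 - 7 - q_F)q_F - (45q_F) = (376 - q_F)q_F - (45q_F).
∂π_F/∂q_F = 331 - 2q_F = 0, so q_F = 331/2.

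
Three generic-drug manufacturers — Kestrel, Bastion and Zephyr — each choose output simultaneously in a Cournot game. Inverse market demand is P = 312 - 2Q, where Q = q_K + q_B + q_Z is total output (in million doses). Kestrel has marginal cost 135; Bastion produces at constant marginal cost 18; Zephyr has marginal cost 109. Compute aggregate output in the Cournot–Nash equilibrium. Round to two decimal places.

Kestrel's profit: π_K = (312 - 2Q)q_K - (135q_K). Setting ∂π_K/∂q_K = 0: 177 - 4q_K - 2(q_B + q_Z) = 0.
Bastion's profit: π_B = (312 - 2Q)q_B - (18q_B). Setting ∂π_B/∂q_B = 0: 294 - 4q_B - 2(q_K + q_Z) = 0.
Zephyr's profit: π_Z = (312 - 2Q)q_Z - (109q_Z). Setting ∂π_Z/∂q_Z = 0: 203 - 4q_Z - 2(q_K + q_B) = 0.
Summing all 3 equations gives 674 − 8Q = 0, hence Q = 337/4.
Back-substituting: q_K = (177 − 337/2)/2 = 17/4, q_B = (294 − 337/2)/2 = 251/4, q_Z = (203 − 337/2)/2 = 69/4.
Total output Q = 17/4 + 251/4 + 69/4 = 337/4.

84.25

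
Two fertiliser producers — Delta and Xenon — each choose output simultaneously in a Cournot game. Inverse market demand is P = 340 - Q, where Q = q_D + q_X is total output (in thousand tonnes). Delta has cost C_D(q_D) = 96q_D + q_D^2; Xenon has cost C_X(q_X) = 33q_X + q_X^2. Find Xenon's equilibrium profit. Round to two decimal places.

Delta's profit: π_D = (340 - Q)q_D - (96q_D + q_D²). Setting ∂π_D/∂q_D = 0: 244 - 4q_D - (q_X) = 0.
Xenon's first-order condition: 307 - 4q_X - (q_D) = 0.
Best responses: q_D = (244 - q_X)/4, q_X = (307 - q_D)/4.
Substituting one into the other gives q_D = 223/5 and q_X = 328/5.
Price P = 340 - 551/5 = 1149/5.
Xenon's profit: (1149/5)·(328/5) - 33·(328/5) - (328/5)² = 8606.7200.

8606.72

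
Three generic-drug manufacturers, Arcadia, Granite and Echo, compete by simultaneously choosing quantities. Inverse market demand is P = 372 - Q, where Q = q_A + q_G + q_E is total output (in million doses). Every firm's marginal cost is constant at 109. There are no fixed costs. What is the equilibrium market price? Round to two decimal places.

174.75

Each firm earns π_i = (372 - Q)q_i - 109q_i.
Setting ∂π_i/∂q_i = 0 with rivals' quantities fixed: 263 - 2q_i - Σ_{j≠i} q_j = 0.
With identical firms every q_j equals q_i, so Σ_{j≠i} q_j = 2q_i and 263 = 4q_i, giving q_i = 263/4.
Total output Q = 789/4, so price P = 372 - 789/4 = 699/4.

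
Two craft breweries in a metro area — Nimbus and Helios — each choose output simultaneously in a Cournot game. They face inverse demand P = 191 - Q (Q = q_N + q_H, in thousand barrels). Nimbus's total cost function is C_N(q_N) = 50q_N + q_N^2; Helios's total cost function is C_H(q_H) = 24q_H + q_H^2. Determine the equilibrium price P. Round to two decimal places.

Nimbus's profit: π_N = (191 - Q)q_N - (50q_N + q_N²). Setting ∂π_N/∂q_N = 0: 141 - 4q_N - (q_H) = 0.
Helios's profit: π_H = (191 - Q)q_H - (24q_H + q_H²). Setting ∂π_H/∂q_H = 0: 167 - 4q_H - (q_N) = 0.
Rearranging gives the reaction functions q_N = (141 - q_H)/4 and q_H = (167 - q_N)/4.
Substituting one into the other gives q_N = 397/15 and q_H = 527/15.
Total output Q = 308/5, so price P = 191 - 308/5 = 647/5.

129.40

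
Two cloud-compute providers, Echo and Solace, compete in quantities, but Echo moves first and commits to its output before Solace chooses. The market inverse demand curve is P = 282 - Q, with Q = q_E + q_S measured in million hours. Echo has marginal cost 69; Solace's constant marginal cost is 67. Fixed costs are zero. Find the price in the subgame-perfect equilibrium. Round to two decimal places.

121.75

The follower Solace best-responds to any q_E: π_S = (282 - Q)q_S - 67q_S.
∂π_S/∂q_S = 215 - q_E - 2q_S = 0 gives the reaction function q_S = (215 - q_E)/2.
The leader anticipates this reaction. Substituting into P = 282 - Q gives P = 349/2 - (1/2)q_E, so π_E = (349/2 - (1/2)q_E)q_E - 69q_E.
Leader FOC: 211/2 - q_E = 0, so q_E = 211/2.
Then q_S = (215 - 211/2)/2 = 219/4.
Total output Q = 641/4, so price P = 282 - 641/4 = 487/4.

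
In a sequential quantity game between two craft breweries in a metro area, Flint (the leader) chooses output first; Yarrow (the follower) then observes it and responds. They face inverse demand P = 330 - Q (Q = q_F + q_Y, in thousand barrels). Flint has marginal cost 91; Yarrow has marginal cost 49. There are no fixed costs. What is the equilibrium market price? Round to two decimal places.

140.25

The follower Yarrow best-responds to any q_F: π_Y = (330 - Q)q_Y - 49q_Y.
Setting the follower's marginal profit to zero, 281 - q_F - 2q_Y = 0, i.e. q_Y = (281 - q_F)/2.
The leader anticipates this reaction. Substituting into P = 330 - Q gives P = 379/2 - (1/2)q_F, so π_F = (379/2 - (1/2)q_F)q_F - 91q_F.
The leader's first-order condition 197/2 - q_F = 0 yields q_F = 197/2.
Then q_Y = (281 - 197/2)/2 = 365/4.
Total output Q = 759/4, so price P = 330 - 759/4 = 561/4.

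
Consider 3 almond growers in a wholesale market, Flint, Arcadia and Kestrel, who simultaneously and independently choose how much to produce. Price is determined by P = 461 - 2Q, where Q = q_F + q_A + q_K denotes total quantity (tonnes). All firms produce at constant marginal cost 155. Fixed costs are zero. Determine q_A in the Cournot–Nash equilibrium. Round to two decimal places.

38.25

Each firm earns π_i = (461 - 2Q)q_i - 155q_i.
Setting ∂π_i/∂q_i = 0 with rivals' quantities fixed: 306 - 4q_i - 2·Σ_{j≠i} q_j = 0.
By symmetry each firm produces the same amount; substituting Σ_{j≠i} q_j = 2q_i yields q_i = 306/8 = 153/4.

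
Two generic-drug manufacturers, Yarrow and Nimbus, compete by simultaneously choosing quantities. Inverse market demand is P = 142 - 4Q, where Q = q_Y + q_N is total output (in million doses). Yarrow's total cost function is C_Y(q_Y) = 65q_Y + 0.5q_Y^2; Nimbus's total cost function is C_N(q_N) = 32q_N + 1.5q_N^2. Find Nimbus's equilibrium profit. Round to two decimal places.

371.34

Yarrow's profit: π_Y = (142 - 4Q)q_Y - (65q_Y + (1/2)q_Y²). Setting ∂π_Y/∂q_Y = 0: 77 - 9q_Y - 4(q_N) = 0.
Nimbus's first-order condition: 110 - 11q_N - 4(q_Y) = 0.
Best responses: q_Y = (77 - 4q_N)/9, q_N = (110 - 4q_Y)/11.
Solving the pair: q_Y = 407/83, q_N = 682/83.
Price P = 142 - 4·(1089/83) = 89.5181.
Nimbus's profit: 89.5181·(682/83) - 32·(682/83) - (3/2)(682/83)² = 371.3430.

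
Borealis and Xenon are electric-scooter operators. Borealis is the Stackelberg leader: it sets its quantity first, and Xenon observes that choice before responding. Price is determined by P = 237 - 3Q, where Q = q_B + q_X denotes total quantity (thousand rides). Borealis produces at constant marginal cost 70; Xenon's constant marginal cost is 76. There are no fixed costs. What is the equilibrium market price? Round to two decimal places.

The follower Xenon best-responds to any q_B: π_X = (237 - 3Q)q_X - 76q_X.
∂π_X/∂q_X = 161 - 3q_B - 6q_X = 0 gives the reaction function q_X = (161 - 3q_B)/6.
Borealis substitutes q_X(q_B) into its own profit: π_B = q_B(237 - 3q_B - (161 - 3q_B)/2) - 70q_B = (313/2 - (3/2)q_B)q_B - 70q_B.
Maximising: ∂π_B/∂q_B = 173/2 - 3q_B = 0, giving q_B = 173/6.
Then q_X = (161 - 3·(173/6))/6 = 149/12.
Total output Q = 165/4, so price P = 237 - 3·(165/4) = 453/4.

113.25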